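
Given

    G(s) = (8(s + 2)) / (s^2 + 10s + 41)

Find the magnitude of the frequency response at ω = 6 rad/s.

|G(j6)| ≈ 0.8404

Substitute s = j6: numerator = 16 + j48, denominator = 5 + j60.
|G(j6)| = |16 + j48| / |5 + j60| = 50.596 / 60.208 ≈ 0.8404.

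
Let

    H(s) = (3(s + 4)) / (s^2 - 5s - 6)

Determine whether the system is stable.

The denominator s^2 - 5s - 6 factors as (s - 6)(s + 1), giving poles at s = 6, -1.
Since the pole(s) at s = 6 lie in the right half-plane, the system is unstable.

unstable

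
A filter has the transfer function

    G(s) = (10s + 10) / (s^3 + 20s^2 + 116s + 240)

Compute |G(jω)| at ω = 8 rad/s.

|G(j8)| ≈ 0.07198

Substitute s = j8: numerator = 10 + j80, denominator = -1040 + j416.
|G(j8)| = |10 + j80| / |-1040 + j416| = 80.623 / 1120.1 ≈ 0.07198.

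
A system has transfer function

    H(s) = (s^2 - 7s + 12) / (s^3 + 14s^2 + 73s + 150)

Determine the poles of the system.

s = -4 + 3j, -4 - 3j, -6

The poles are the roots of the denominator s^3 + 14s^2 + 73s + 150 = 0.
Trying s = -6: the polynomial evaluates to 0, so (s + 6) is a factor.
Dividing out leaves s^2 + 8s + 25 = 0.
The quadratic formula then gives s = -4 ± 3j.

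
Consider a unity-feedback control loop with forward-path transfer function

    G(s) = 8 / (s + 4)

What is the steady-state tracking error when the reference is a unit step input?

G(s) has no poles at the origin.
This is a Type 0 system. Kp = lim_{s→0} G(s) = 8/4 = 2.
e_ss = 1/(1 + Kp) = 1/(1 + 2) = 1/3 ≈ 0.3333.

e_ss = 0.3333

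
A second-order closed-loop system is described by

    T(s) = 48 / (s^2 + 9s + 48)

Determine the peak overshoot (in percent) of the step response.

%OS ≈ 6.83%

Comparing s^2 + 9s + 48 to s^2 + 2ζωₙs + ωₙ²: ωₙ = √48 ≈ 6.928 rad/s and ζ = 9/(2·√48) ≈ 0.6495.
%OS = 100·exp(−πζ/√(1−ζ²)) = 100·exp(−π·0.6495/√(1−0.6495²)) ≈ 6.83%.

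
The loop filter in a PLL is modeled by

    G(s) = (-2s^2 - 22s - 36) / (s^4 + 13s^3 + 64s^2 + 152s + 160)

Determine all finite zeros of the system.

s = -9, -2

Set the numerator to zero: -2s^2 - 22s - 36 = 0, i.e. -2·(s^2 + 11s + 18) = 0.
Factoring: (s + 9)(s + 2) = 0.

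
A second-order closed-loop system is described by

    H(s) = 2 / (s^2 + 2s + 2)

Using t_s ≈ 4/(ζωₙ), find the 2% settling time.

Comparing s^2 + 2s + 2 to s^2 + 2ζωₙs + ωₙ²: ωₙ = √2 ≈ 1.414 rad/s and ζ = 2/(2·√2) ≈ 0.7071.
ζωₙ = 2/2 = 1, so t_s ≈ 4/(ζωₙ) = 4/1 = 4 s.

t_s ≈ 4 s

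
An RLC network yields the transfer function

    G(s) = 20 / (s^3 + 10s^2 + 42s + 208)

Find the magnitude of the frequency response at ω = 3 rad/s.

Substitute s = j3: numerator = 20, denominator = 118 + j99.
|G(j3)| = |20| / |118 + j99| = 20 / 154.03 ≈ 0.1298.

|G(j3)| ≈ 0.1298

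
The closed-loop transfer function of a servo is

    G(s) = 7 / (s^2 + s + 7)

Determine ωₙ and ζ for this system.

Compare the denominator to the standard form s^2 + 2ζωₙs + ωₙ².
ωₙ² = 7, so ωₙ = √7 ≈ 2.646 rad/s.
2ζωₙ = 1, so ζ = 1/(2·√7) ≈ 0.1890.

ωₙ ≈ 2.646 rad/s, ζ ≈ 0.1890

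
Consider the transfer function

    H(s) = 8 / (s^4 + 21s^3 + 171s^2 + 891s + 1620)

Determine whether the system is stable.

The denominator s^4 + 21s^3 + 171s^2 + 891s + 1620 factors as (s^2 + 6s + 45)(s + 12)(s + 3), giving poles at s = -3 + 6j, -3 - 6j, -12, -3.
Since all poles lie strictly in the left half-plane, the system is stable.

stable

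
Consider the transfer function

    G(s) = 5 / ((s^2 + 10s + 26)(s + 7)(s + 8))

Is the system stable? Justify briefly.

stable

The poles can be read from the denominator factors: s = -5 + j, -5 - j, -7, -8.
Since all poles lie strictly in the left half-plane, the system is stable.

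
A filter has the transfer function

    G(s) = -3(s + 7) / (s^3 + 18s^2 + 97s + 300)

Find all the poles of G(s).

The poles are the roots of the denominator s^3 + 18s^2 + 97s + 300 = 0.
Trying s = -12: the polynomial evaluates to 0, so (s + 12) is a factor.
Dividing out leaves s^2 + 6s + 25 = 0.
The quadratic formula then gives s = -3 ± 4j.

s = -3 ± 4j, -12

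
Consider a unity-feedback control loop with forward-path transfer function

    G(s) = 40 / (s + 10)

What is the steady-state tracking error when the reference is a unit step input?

e_ss = 0.2000

G(s) has no poles at the origin.
This is a Type 0 system. Kp = lim_{s→0} G(s) = 40/10 = 4.
e_ss = 1/(1 + Kp) = 1/(1 + 4) = 1/5 ≈ 0.2000.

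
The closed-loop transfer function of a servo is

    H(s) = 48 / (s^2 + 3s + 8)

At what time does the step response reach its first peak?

Comparing s^2 + 3s + 8 to s^2 + 2ζωₙs + ωₙ²: ωₙ = √8 ≈ 2.828 rad/s and ζ = 3/(2·√8) ≈ 0.5303.
ζωₙ = 3/2 = 1.5, so ω_d = ωₙ√(1−ζ²) = √(ωₙ² − (ζωₙ)²) = √(8 − 1.5²) = √5.75 ≈ 2.398 rad/s.
t_p = π/ω_d = π/2.398 ≈ 1.310 s.

t_p ≈ 1.310 s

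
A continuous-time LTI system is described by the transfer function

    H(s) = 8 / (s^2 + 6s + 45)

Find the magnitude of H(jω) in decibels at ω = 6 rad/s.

Substitute s = j6: numerator = 8, denominator = 9 + j36.
|H(j6)| = |8| / |9 + j36| = 8 / 37.108 ≈ 0.2156.
In decibels: 20·log₁₀(0.2156) ≈ -13.3 dB.

|H(j6)|_dB ≈ -13.3 dB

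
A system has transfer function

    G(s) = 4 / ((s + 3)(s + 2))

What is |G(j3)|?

|G(j3)| ≈ 0.2615

Substitute s = j3: numerator = 4, denominator = -3 + j15.
|G(j3)| = |4| / |-3 + j15| = 4 / 15.297 ≈ 0.2615.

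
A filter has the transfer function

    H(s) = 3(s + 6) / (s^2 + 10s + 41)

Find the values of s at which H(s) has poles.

The poles are the roots of the denominator s^2 + 10s + 41 = 0.
Using the quadratic formula: s = (-10 ± √(-64))/2 = -5 ± 4j.

s = -5 ± 4j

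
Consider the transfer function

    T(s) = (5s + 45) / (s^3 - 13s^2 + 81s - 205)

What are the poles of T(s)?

The poles are the roots of the denominator s^3 - 13s^2 + 81s - 205 = 0.
Trying s = 5: the polynomial evaluates to 0, so (s - 5) is a factor.
Dividing out leaves s^2 - 8s + 41 = 0.
The quadratic formula then gives s = 4 ± 5j.

s = 4 + 5j, 4 - 5j, 5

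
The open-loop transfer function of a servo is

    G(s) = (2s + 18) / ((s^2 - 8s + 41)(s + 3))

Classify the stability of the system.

unstable

The poles can be read from the denominator factors: s = 4 ± 5j, -3.
Since the pole(s) at s = 4 + 5j, 4 - 5j lie in the right half-plane, the system is unstable.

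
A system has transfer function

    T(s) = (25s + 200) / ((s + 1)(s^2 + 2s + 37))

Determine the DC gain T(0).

T(0) = 200/37 ≈ 5.405

Set s = 0: T(0) = (200) / (37) = 200/37.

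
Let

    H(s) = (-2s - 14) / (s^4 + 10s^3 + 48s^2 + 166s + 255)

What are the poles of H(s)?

The poles are the roots of the denominator s^4 + 10s^3 + 48s^2 + 166s + 255 = 0.
Trying s = -5: the polynomial evaluates to 0, so (s + 5) is a factor.
Dividing out leaves s^3 + 5s^2 + 23s + 51 = 0.
This factors further as (s + 3)(s^2 + 2s + 17) = 0.

s = -5, -3, -1 + 4j, -1 - 4j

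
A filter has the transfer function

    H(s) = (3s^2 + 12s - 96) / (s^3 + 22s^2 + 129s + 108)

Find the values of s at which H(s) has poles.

The poles are the roots of the denominator s^3 + 22s^2 + 129s + 108 = 0.
Trying s = -1: the polynomial evaluates to 0, so (s + 1) is a factor.
Dividing out leaves s^2 + 21s + 108 = 0.
Factoring the quadratic: (s + 9)(s + 12) = 0.

s = -1, -9, -12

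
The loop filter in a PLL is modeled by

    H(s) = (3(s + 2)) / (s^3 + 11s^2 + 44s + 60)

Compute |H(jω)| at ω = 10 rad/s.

Substitute s = j10: numerator = 6 + j30, denominator = -1040 - j560.
|H(j10)| = |6 + j30| / |-1040 - j560| = 30.594 / 1181.2 ≈ 0.02590.

|H(j10)| ≈ 0.02590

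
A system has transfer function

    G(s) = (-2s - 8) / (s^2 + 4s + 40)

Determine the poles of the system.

s = -2 + 6j, -2 - 6j

The poles are the roots of the denominator s^2 + 4s + 40 = 0.
Using the quadratic formula: s = (-4 ± √(-144))/2 = -2 ± 6j.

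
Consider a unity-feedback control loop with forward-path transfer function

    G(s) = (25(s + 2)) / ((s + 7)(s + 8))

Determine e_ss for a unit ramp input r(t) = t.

G(s) has no poles at the origin.
This is a Type 0 system; Kv = lim_{s→0} s·G(s) = 0, so the steady-state error for a ramp input is infinite.

e_ss = ∞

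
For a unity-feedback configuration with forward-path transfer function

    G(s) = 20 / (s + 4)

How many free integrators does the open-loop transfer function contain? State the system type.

Type 0

The denominator has no factor of s at the origin — no free integrator — so this is a Type 0 system.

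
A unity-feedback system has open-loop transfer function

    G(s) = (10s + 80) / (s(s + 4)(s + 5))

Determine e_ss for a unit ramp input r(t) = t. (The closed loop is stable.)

G(s) has one pole at the origin.
This is a Type 1 system. Kv = lim_{s→0} s·G(s) = 80/20 = 4.
e_ss = 1/Kv = 1/(4) = 1/4 ≈ 0.2500.

e_ss = 0.2500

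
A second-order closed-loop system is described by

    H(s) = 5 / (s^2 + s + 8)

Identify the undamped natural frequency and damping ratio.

ωₙ ≈ 2.828 rad/s, ζ ≈ 0.1768

Compare the denominator to the standard form s^2 + 2ζωₙs + ωₙ².
ωₙ² = 8, so ωₙ = √8 ≈ 2.828 rad/s.
2ζωₙ = 1, so ζ = 1/(2·√8) ≈ 0.1768.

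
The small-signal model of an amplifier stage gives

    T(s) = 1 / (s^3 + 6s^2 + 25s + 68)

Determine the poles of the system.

The poles are the roots of the denominator s^3 + 6s^2 + 25s + 68 = 0.
Trying s = -4: the polynomial evaluates to 0, so (s + 4) is a factor.
Dividing out leaves s^2 + 2s + 17 = 0.
The quadratic formula then gives s = -1 ± 4j.

s = -1 + 4j, -1 - 4j, -4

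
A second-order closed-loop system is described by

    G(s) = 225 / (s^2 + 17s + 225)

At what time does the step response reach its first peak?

Comparing s^2 + 17s + 225 to s^2 + 2ζωₙs + ωₙ²: ωₙ = 15 rad/s and ζ = 17/(2·15) ≈ 0.5667.
ζωₙ = 17/2 = 8.5, so ω_d = ωₙ√(1−ζ²) = √(ωₙ² − (ζωₙ)²) = √(225 − 8.5²) = √152.75 ≈ 12.36 rad/s.
t_p = π/ω_d = π/12.36 ≈ 0.2542 s.

t_p ≈ 0.2542 s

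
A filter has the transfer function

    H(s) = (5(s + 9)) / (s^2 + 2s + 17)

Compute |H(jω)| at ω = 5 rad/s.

Substitute s = j5: numerator = 45 + j25, denominator = -8 + j10.
|H(j5)| = |45 + j25| / |-8 + j10| = 51.478 / 12.806 ≈ 4.020.

|H(j5)| ≈ 4.020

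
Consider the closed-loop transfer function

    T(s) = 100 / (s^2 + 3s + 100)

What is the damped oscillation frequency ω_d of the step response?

ω_d ≈ 9.887 rad/s

Comparing s^2 + 3s + 100 to s^2 + 2ζωₙs + ωₙ²: ωₙ = 10 rad/s and ζ = 3/(2·10) = 0.15.
ζωₙ = 3/2 = 1.5, so ω_d = ωₙ√(1−ζ²) = √(ωₙ² − (ζωₙ)²) = √(100 − 1.5²) = √97.75 ≈ 9.887 rad/s.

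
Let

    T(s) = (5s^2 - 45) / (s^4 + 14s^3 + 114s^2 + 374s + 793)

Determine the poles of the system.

The poles are the roots of the denominator s^4 + 14s^3 + 114s^2 + 374s + 793 = 0.
No real roots exist; factor into two real quadratics: (s^2 + 4s + 13)(s^2 + 10s + 61) = 0.
Each quadratic gives a conjugate pair via the quadratic formula.

s = -2 ± 3j, -5 ± 6j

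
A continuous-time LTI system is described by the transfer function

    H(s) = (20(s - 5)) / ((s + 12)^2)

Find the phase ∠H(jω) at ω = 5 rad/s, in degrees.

At s = j5: numerator = -100 + j100, denominator = 119 + j120.
∠H = ∠num − ∠den = 135° − (45.240°) = 89.76°.

∠H(j5) ≈ 89.76°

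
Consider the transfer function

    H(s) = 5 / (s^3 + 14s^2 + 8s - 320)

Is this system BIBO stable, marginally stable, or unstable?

unstable

The denominator s^3 + 14s^2 + 8s - 320 factors as (s - 4)(s + 8)(s + 10), giving poles at s = 4, -8, -10.
Since the pole(s) at s = 4 lie in the right half-plane, the system is unstable.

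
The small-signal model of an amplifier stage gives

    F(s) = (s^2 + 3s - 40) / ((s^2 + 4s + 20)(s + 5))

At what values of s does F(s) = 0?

s = -8, 5

Set the numerator to zero: s^2 + 3s - 40 = 0.
Factoring: (s + 8)(s - 5) = 0.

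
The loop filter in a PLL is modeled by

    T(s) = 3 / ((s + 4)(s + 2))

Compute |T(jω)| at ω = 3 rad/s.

|T(j3)| ≈ 0.1664

Substitute s = j3: numerator = 3, denominator = -1 + j18.
|T(j3)| = |3| / |-1 + j18| = 3 / 18.028 ≈ 0.1664.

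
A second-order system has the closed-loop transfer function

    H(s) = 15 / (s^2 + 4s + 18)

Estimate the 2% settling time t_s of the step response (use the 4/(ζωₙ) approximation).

t_s ≈ 2 s

Comparing s^2 + 4s + 18 to s^2 + 2ζωₙs + ωₙ²: ωₙ = √18 ≈ 4.243 rad/s and ζ = 4/(2·√18) ≈ 0.4714.
ζωₙ = 4/2 = 2, so t_s ≈ 4/(ζωₙ) = 4/2 = 2 s.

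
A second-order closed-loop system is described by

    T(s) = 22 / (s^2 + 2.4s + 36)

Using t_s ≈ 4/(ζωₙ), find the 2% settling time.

Comparing s^2 + 2.4s + 36 to s^2 + 2ζωₙs + ωₙ²: ωₙ = 6 rad/s and ζ = 2.4/(2·6) = 0.2.
ζωₙ = 2.4/2 = 1.2, so t_s ≈ 4/(ζωₙ) = 4/1.2 ≈ 3.333 s.

t_s ≈ 3.333 s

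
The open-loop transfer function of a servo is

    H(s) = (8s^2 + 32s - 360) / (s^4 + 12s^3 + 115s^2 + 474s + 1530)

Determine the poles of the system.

s = -3 ± 6j, -3 ± 5j

The poles are the roots of the denominator s^4 + 12s^3 + 115s^2 + 474s + 1530 = 0.
No real roots exist; factor into two real quadratics: (s^2 + 6s + 45)(s^2 + 6s + 34) = 0.
Each quadratic gives a conjugate pair via the quadratic formula.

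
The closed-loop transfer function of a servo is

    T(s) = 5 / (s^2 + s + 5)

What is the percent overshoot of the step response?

Comparing s^2 + s + 5 to s^2 + 2ζωₙs + ωₙ²: ωₙ = √5 ≈ 2.236 rad/s and ζ = 1/(2·√5) ≈ 0.2236.
%OS = 100·exp(−πζ/√(1−ζ²)) = 100·exp(−π·0.2236/√(1−0.2236²)) ≈ 48.6%.

%OS ≈ 48.6%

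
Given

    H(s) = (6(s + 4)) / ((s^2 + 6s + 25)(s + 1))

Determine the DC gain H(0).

At s = 0 each factor (s + a) contributes a and each (s^2 + bs + c) contributes c.
H(0) = 6·(4) / ((25) · (1)) = 24/25 = 24/25.

H(0) = 24/25 ≈ 0.9600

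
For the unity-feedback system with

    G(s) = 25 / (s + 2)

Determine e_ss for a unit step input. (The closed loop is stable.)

e_ss = 0.07407

G(s) has no poles at the origin.
This is a Type 0 system. Kp = lim_{s→0} G(s) = 25/2.
e_ss = 1/(1 + Kp) = 1/(1 + 25/2) = 2/27 ≈ 0.07407.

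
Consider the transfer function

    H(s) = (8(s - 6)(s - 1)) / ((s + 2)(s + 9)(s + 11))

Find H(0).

At s = 0 each factor (s + a) contributes a and each (s^2 + bs + c) contributes c.
H(0) = 8·(-6) · (-1) / ((2) · (9) · (11)) = 48/198 = 8/33.

H(0) = 8/33 ≈ 0.2424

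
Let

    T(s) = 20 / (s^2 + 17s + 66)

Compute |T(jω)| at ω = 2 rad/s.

Substitute s = j2: numerator = 20, denominator = 62 + j34.
|T(j2)| = |20| / |62 + j34| = 20 / 70.711 ≈ 0.2828.

|T(j2)| ≈ 0.2828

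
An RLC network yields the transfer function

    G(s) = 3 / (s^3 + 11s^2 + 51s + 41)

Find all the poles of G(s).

s = -1, -5 + 4j, -5 - 4j

The poles are the roots of the denominator s^3 + 11s^2 + 51s + 41 = 0.
Trying s = -1: the polynomial evaluates to 0, so (s + 1) is a factor.
Dividing out leaves s^2 + 10s + 41 = 0.
The quadratic formula then gives s = -5 ± 4j.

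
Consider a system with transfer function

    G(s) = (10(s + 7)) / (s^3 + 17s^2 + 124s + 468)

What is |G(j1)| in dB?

|G(j1)|_dB ≈ -16.4 dB

Substitute s = j1: numerator = 70 + j10, denominator = 451 + j123.
|G(j1)| = |70 + j10| / |451 + j123| = 70.711 / 467.47 ≈ 0.1513.
In decibels: 20·log₁₀(0.1513) ≈ -16.4 dB.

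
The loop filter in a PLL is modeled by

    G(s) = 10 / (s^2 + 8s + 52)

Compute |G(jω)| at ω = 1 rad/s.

Substitute s = j1: numerator = 10, denominator = 51 + j8.
|G(j1)| = |10| / |51 + j8| = 10 / 51.624 ≈ 0.1937.

|G(j1)| ≈ 0.1937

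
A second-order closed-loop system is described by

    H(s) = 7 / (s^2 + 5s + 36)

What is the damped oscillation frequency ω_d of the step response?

ω_d ≈ 5.454 rad/s

Comparing s^2 + 5s + 36 to s^2 + 2ζωₙs + ωₙ²: ωₙ = 6 rad/s and ζ = 5/(2·6) ≈ 0.4167.
ζωₙ = 5/2 = 2.5, so ω_d = ωₙ√(1−ζ²) = √(ωₙ² − (ζωₙ)²) = √(36 − 2.5²) = √29.75 ≈ 5.454 rad/s.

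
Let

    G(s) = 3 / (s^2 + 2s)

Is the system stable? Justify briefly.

The denominator s^2 + 2s factors as s(s + 2), giving poles at s = 0, -2.
Since the simple pole(s) at s = 0 lie on the jω-axis with none in the right half-plane, the system is marginally stable.

marginally stable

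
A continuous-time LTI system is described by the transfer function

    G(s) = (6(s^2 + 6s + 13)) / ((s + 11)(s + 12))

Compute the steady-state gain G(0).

G(0) = 13/22 ≈ 0.5909

At s = 0 each factor (s + a) contributes a and each (s^2 + bs + c) contributes c.
G(0) = 6·(13) / ((11) · (12)) = 78/132 = 13/22.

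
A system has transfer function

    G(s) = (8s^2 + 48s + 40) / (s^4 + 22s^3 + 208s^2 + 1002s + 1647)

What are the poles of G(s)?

s = -9, -5 ± 6j, -3

The poles are the roots of the denominator s^4 + 22s^3 + 208s^2 + 1002s + 1647 = 0.
Trying s = -9: the polynomial evaluates to 0, so (s + 9) is a factor.
Dividing out leaves s^3 + 13s^2 + 91s + 183 = 0.
This factors further as (s^2 + 10s + 61)(s + 3) = 0.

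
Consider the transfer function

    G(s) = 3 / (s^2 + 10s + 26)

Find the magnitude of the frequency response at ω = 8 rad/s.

|G(j8)| ≈ 0.03387

Substitute s = j8: numerator = 3, denominator = -38 + j80.
|G(j8)| = |3| / |-38 + j80| = 3 / 88.566 ≈ 0.03387.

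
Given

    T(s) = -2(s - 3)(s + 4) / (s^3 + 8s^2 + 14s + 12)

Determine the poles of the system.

s = -1 + j, -1 - j, -6

The poles are the roots of the denominator s^3 + 8s^2 + 14s + 12 = 0.
Trying s = -6: the polynomial evaluates to 0, so (s + 6) is a factor.
Dividing out leaves s^2 + 2s + 2 = 0.
The quadratic formula then gives s = -1 ± 1j.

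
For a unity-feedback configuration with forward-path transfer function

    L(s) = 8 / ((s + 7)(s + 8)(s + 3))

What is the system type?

The denominator has no factor of s at the origin — no free integrator — so this is a Type 0 system.

Type 0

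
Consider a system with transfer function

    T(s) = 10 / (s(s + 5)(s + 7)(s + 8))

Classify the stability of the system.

marginally stable

The poles can be read from the denominator factors: s = 0, -5, -7, -8.
Since the simple pole(s) at s = 0 lie on the jω-axis with none in the right half-plane, the system is marginally stable.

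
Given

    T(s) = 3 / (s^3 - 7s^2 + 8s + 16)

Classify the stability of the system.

The denominator s^3 - 7s^2 + 8s + 16 factors as (s + 1)(s - 4)^2, giving poles at s = -1, 4, 4.
Since the pole(s) at s = 4, 4 lie in the right half-plane, the system is unstable.

unstable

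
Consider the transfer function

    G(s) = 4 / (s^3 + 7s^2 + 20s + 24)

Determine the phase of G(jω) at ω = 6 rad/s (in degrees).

∠G(j6) ≈ 157.2°

At s = j6: numerator = 4, denominator = -228 - j96.
∠G = ∠num − ∠den = 0° − (-157.17°) = 157.2°.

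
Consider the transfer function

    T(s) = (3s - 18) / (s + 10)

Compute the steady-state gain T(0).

Set s = 0: T(0) = (-18) / (10) = -9/5.

T(0) = -9/5 ≈ -1.800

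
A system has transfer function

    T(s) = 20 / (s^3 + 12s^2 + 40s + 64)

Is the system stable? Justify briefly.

stable

The denominator s^3 + 12s^2 + 40s + 64 factors as (s^2 + 4s + 8)(s + 8), giving poles at s = -2 ± 2j, -8.
Since all poles lie strictly in the left half-plane, the system is stable.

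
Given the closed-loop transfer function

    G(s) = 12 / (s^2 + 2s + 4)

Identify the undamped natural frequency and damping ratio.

Compare the denominator to the standard form s^2 + 2ζωₙs + ωₙ².
ωₙ² = 4, so ωₙ = 2 rad/s.
2ζωₙ = 2, so ζ = 2/(2·2) = 0.5.
With ζ = 0.5 the response is underdamped.

ωₙ = 2 rad/s, ζ = 0.5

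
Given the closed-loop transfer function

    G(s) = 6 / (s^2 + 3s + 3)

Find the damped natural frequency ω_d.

Comparing s^2 + 3s + 3 to s^2 + 2ζωₙs + ωₙ²: ωₙ = √3 ≈ 1.732 rad/s and ζ = 3/(2·√3) ≈ 0.8660.
ζωₙ = 3/2 = 1.5, so ω_d = ωₙ√(1−ζ²) = √(ωₙ² − (ζωₙ)²) = √(3 − 1.5²) = √0.75 ≈ 0.8660 rad/s.

ω_d ≈ 0.8660 rad/s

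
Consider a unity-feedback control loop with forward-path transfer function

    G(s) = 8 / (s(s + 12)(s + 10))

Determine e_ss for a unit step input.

e_ss = 0

G(s) has one pole at the origin.
This is a Type 1 system; for a step input the steady-state error is zero.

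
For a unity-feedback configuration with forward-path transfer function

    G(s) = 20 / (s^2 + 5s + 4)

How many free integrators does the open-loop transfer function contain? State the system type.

Type 0

The denominator has no factor of s at the origin — no free integrator — so this is a Type 0 system.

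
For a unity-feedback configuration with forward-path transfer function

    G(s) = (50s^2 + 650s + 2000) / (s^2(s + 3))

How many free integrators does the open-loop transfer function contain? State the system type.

Type 2

The denominator has 2 factors of s at the origin (free integrators), so this is a Type 2 system.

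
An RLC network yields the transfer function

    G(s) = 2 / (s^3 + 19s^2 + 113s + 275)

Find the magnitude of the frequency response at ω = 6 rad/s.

|G(j6)| ≈ 0.003241

Substitute s = j6: numerator = 2, denominator = -409 + j462.
|G(j6)| = |2| / |-409 + j462| = 2 / 617.03 ≈ 0.003241.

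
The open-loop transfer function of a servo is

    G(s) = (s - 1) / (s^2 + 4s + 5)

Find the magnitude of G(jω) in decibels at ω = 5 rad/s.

Substitute s = j5: numerator = -1 + j5, denominator = -20 + j20.
|G(j5)| = |-1 + j5| / |-20 + j20| = 5.0990 / 28.284 ≈ 0.1803.
In decibels: 20·log₁₀(0.1803) ≈ -14.9 dB.

|G(j5)|_dB ≈ -14.9 dB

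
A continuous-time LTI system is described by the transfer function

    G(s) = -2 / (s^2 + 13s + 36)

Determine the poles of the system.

The poles are the roots of the denominator s^2 + 13s + 36 = 0.
Factoring: (s + 9)(s + 4) = 0, so s = -9 and s = -4.

s = -9, -4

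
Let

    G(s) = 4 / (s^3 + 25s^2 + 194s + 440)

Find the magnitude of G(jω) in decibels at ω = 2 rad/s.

|G(j2)|_dB ≈ -42.1 dB

Substitute s = j2: numerator = 4, denominator = 340 + j380.
|G(j2)| = |4| / |340 + j380| = 4 / 509.90 ≈ 0.007845.
In decibels: 20·log₁₀(0.007845) ≈ -42.1 dB.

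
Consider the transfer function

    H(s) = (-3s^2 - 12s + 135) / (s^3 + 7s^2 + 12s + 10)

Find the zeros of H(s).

s = -9, 5

Set the numerator to zero: -3s^2 - 12s + 135 = 0, i.e. -3·(s^2 + 4s - 45) = 0.
Factoring: (s + 9)(s - 5) = 0.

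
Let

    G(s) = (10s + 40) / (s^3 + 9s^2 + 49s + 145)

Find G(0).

G(0) = 8/29 ≈ 0.2759

Set s = 0: G(0) = (40) / (145) = 8/29.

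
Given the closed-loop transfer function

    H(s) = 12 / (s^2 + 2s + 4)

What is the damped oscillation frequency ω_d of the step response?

ω_d ≈ 1.732 rad/s

Comparing s^2 + 2s + 4 to s^2 + 2ζωₙs + ωₙ²: ωₙ = 2 rad/s and ζ = 2/(2·2) = 0.5.
ζωₙ = 2/2 = 1, so ω_d = ωₙ√(1−ζ²) = √(ωₙ² − (ζωₙ)²) = √(4 − 1²) = √3 ≈ 1.732 rad/s.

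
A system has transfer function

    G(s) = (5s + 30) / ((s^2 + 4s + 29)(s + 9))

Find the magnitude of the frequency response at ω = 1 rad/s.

Substitute s = j1: numerator = 30 + j5, denominator = 248 + j64.
|G(j1)| = |30 + j5| / |248 + j64| = 30.414 / 256.12 ≈ 0.1187.

|G(j1)| ≈ 0.1187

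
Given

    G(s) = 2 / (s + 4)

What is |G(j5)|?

|G(j5)| ≈ 0.3123

Substitute s = j5: numerator = 2, denominator = 4 + j5.
|G(j5)| = |2| / |4 + j5| = 2 / 6.4031 ≈ 0.3123.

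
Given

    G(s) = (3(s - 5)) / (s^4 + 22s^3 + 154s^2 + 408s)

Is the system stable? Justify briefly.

The denominator s^4 + 22s^3 + 154s^2 + 408s factors as s(s^2 + 10s + 34)(s + 12), giving poles at s = 0, -5 + 3j, -5 - 3j, -12.
Since the simple pole(s) at s = 0 lie on the jω-axis with none in the right half-plane, the system is marginally stable.

marginally stable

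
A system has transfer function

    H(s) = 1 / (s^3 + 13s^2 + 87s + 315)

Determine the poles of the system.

s = -3 ± 6j, -7

The poles are the roots of the denominator s^3 + 13s^2 + 87s + 315 = 0.
Trying s = -7: the polynomial evaluates to 0, so (s + 7) is a factor.
Dividing out leaves s^2 + 6s + 45 = 0.
The quadratic formula then gives s = -3 ± 6j.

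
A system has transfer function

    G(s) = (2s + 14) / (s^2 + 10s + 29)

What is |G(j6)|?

|G(j6)| ≈ 0.3052

Substitute s = j6: numerator = 14 + j12, denominator = -7 + j60.
|G(j6)| = |14 + j12| / |-7 + j60| = 18.439 / 60.407 ≈ 0.3052.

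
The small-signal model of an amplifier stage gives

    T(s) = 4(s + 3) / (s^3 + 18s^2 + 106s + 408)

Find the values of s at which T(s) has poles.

s = -12, -3 ± 5j

The poles are the roots of the denominator s^3 + 18s^2 + 106s + 408 = 0.
Trying s = -12: the polynomial evaluates to 0, so (s + 12) is a factor.
Dividing out leaves s^2 + 6s + 34 = 0.
The quadratic formula then gives s = -3 ± 5j.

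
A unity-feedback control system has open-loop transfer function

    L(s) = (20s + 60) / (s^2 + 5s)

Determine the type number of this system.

Type 1

Factor s from the denominator: s^2 + 5s = s·(s + 5).
There is 1 pole at the origin, so the system is Type 1.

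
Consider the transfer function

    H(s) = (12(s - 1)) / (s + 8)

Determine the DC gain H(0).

Set s = 0: H(0) = (-12) / (8) = -3/2.

H(0) = -3/2 ≈ -1.500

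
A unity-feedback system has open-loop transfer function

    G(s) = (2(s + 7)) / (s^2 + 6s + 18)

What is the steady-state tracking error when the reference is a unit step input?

e_ss = 0.5625

G(s) has no poles at the origin.
This is a Type 0 system. Kp = lim_{s→0} G(s) = 14/18 = 7/9.
e_ss = 1/(1 + Kp) = 1/(1 + 7/9) = 9/16 ≈ 0.5625.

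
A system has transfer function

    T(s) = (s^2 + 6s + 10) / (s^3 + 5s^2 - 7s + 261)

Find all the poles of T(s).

s = 2 + 5j, 2 - 5j, -9

The poles are the roots of the denominator s^3 + 5s^2 - 7s + 261 = 0.
Trying s = -9: the polynomial evaluates to 0, so (s + 9) is a factor.
Dividing out leaves s^2 - 4s + 29 = 0.
The quadratic formula then gives s = 2 ± 5j.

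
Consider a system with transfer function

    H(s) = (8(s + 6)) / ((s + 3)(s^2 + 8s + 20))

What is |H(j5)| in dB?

Substitute s = j5: numerator = 48 + j40, denominator = -215 + j95.
|H(j5)| = |48 + j40| / |-215 + j95| = 62.482 / 235.05 ≈ 0.2658.
In decibels: 20·log₁₀(0.2658) ≈ -11.5 dB.

|H(j5)|_dB ≈ -11.5 dB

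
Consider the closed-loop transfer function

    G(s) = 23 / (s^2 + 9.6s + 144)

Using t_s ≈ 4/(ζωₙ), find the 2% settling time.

t_s ≈ 0.8333 s

Comparing s^2 + 9.6s + 144 to s^2 + 2ζωₙs + ωₙ²: ωₙ = 12 rad/s and ζ = 9.6/(2·12) = 0.4.
ζωₙ = 9.6/2 = 4.8, so t_s ≈ 4/(ζωₙ) = 4/4.8 ≈ 0.8333 s.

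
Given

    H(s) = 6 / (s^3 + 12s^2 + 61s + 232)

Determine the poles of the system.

The poles are the roots of the denominator s^3 + 12s^2 + 61s + 232 = 0.
Trying s = -8: the polynomial evaluates to 0, so (s + 8) is a factor.
Dividing out leaves s^2 + 4s + 29 = 0.
The quadratic formula then gives s = -2 ± 5j.

s = -2 ± 5j, -8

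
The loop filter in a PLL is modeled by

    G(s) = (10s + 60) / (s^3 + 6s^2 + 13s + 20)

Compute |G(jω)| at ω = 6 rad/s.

Substitute s = j6: numerator = 60 + j60, denominator = -196 - j138.
|G(j6)| = |60 + j60| / |-196 - j138| = 84.853 / 239.71 ≈ 0.3540.

|G(j6)| ≈ 0.3540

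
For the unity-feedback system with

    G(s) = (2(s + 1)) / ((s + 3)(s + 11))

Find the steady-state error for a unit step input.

G(s) has no poles at the origin.
This is a Type 0 system. Kp = lim_{s→0} G(s) = 2/33.
e_ss = 1/(1 + Kp) = 1/(1 + 2/33) = 33/35 ≈ 0.9429.

e_ss = 0.9429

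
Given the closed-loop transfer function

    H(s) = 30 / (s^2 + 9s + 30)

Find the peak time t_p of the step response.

t_p ≈ 1.006 s

Comparing s^2 + 9s + 30 to s^2 + 2ζωₙs + ωₙ²: ωₙ = √30 ≈ 5.477 rad/s and ζ = 9/(2·√30) ≈ 0.8216.
ζωₙ = 9/2 = 4.5, so ω_d = ωₙ√(1−ζ²) = √(ωₙ² − (ζωₙ)²) = √(30 − 4.5²) = √9.75 ≈ 3.122 rad/s.
t_p = π/ω_d = π/3.122 ≈ 1.006 s.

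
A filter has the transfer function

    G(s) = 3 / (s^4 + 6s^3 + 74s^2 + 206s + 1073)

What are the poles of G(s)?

The poles are the roots of the denominator s^4 + 6s^3 + 74s^2 + 206s + 1073 = 0.
No real roots exist; factor into two real quadratics: (s^2 + 2s + 37)(s^2 + 4s + 29) = 0.
Each quadratic gives a conjugate pair via the quadratic formula.

s = -1 + 6j, -1 - 6j, -2 + 5j, -2 - 5j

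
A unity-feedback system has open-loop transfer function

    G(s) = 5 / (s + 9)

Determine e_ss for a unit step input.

G(s) has no poles at the origin.
This is a Type 0 system. Kp = lim_{s→0} G(s) = 5/9.
e_ss = 1/(1 + Kp) = 1/(1 + 5/9) = 9/14 ≈ 0.6429.

e_ss = 0.6429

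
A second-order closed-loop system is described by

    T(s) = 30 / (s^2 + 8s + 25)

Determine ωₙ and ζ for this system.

Compare the denominator to the standard form s^2 + 2ζωₙs + ωₙ².
ωₙ² = 25, so ωₙ = 5 rad/s.
2ζωₙ = 8, so ζ = 8/(2·5) = 0.8.
With ζ = 0.8 the response is underdamped.

ωₙ = 5 rad/s, ζ = 0.8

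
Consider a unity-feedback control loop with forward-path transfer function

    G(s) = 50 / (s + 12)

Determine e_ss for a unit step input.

G(s) has no poles at the origin.
This is a Type 0 system. Kp = lim_{s→0} G(s) = 50/12 = 25/6.
e_ss = 1/(1 + Kp) = 1/(1 + 25/6) = 6/31 ≈ 0.1935.

e_ss = 0.1935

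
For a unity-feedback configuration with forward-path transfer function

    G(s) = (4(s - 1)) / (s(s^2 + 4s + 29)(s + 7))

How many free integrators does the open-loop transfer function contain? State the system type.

Type 1

The denominator has 1 factor of s at the origin (free integrator), so this is a Type 1 system.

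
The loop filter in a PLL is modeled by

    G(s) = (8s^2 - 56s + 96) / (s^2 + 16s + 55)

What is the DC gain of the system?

G(0) = 96/55 ≈ 1.745

Set s = 0: G(0) = (96) / (55) = 96/55.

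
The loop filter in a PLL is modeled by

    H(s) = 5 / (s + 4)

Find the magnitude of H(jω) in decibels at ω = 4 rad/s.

Substitute s = j4: numerator = 5, denominator = 4 + j4.
|H(j4)| = |5| / |4 + j4| = 5 / 5.6569 ≈ 0.8839.
In decibels: 20·log₁₀(0.8839) ≈ -1.07 dB.

|H(j4)|_dB ≈ -1.07 dB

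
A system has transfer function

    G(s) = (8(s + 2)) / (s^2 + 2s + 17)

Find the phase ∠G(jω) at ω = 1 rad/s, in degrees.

At s = j1: numerator = 16 + j8, denominator = 16 + j2.
∠G = ∠num − ∠den = 26.565° − (7.1250°) = 19.44°.

∠G(j1) ≈ 19.44°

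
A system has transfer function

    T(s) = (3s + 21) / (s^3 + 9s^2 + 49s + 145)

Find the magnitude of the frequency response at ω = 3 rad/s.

|T(j3)| ≈ 0.1680

Substitute s = j3: numerator = 21 + j9, denominator = 64 + j120.
|T(j3)| = |21 + j9| / |64 + j120| = 22.847 / 136 ≈ 0.1680.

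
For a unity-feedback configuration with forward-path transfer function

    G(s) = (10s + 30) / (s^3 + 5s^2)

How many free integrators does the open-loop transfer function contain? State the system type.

Type 2

Factor s from the denominator: s^3 + 5s^2 = s^2·(s + 5).
There are 2 poles at the origin, so the system is Type 2.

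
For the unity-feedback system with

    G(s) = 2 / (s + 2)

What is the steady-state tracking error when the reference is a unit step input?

G(s) has no poles at the origin.
This is a Type 0 system. Kp = lim_{s→0} G(s) = 2/2 = 1.
e_ss = 1/(1 + Kp) = 1/(1 + 1) = 1/2 ≈ 0.5000.

e_ss = 0.5000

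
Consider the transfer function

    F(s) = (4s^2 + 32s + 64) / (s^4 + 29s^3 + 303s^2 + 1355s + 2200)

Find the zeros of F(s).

Set the numerator to zero: 4s^2 + 32s + 64 = 0, i.e. 4·(s^2 + 8s + 16) = 0.
Factoring: (s + 4)^2 = 0.

s = -4, -4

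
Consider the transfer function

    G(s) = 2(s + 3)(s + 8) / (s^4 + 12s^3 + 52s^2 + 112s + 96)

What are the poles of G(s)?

s = -2 ± 2j, -6, -2

The poles are the roots of the denominator s^4 + 12s^3 + 52s^2 + 112s + 96 = 0.
Trying s = -6: the polynomial evaluates to 0, so (s + 6) is a factor.
Dividing out leaves s^3 + 6s^2 + 16s + 16 = 0.
This factors further as (s^2 + 4s + 8)(s + 2) = 0.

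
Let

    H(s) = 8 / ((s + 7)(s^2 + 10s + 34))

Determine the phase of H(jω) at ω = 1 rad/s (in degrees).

At s = j1: numerator = 8, denominator = 221 + j103.
∠H = ∠num − ∠den = 0° − (24.989°) = -24.99°.

∠H(j1) ≈ -24.99°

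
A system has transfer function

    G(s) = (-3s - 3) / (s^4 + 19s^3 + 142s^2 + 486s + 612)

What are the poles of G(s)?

s = -5 + 3j, -5 - 3j, -6, -3

The poles are the roots of the denominator s^4 + 19s^3 + 142s^2 + 486s + 612 = 0.
Trying s = -6: the polynomial evaluates to 0, so (s + 6) is a factor.
Dividing out leaves s^3 + 13s^2 + 64s + 102 = 0.
This factors further as (s^2 + 10s + 34)(s + 3) = 0.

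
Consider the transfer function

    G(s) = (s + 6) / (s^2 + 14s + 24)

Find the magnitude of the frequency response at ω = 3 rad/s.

Substitute s = j3: numerator = 6 + j3, denominator = 15 + j42.
|G(j3)| = |6 + j3| / |15 + j42| = 6.7082 / 44.598 ≈ 0.1504.

|G(j3)| ≈ 0.1504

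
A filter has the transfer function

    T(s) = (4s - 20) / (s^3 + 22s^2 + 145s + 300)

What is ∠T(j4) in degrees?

∠T(j4) ≈ 45.59°

At s = j4: numerator = -20 + j16, denominator = -52 + j516.
∠T = ∠num − ∠den = 141.34° − (95.755°) = 45.59°.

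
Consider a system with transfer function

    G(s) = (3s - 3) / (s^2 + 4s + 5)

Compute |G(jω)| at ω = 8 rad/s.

Substitute s = j8: numerator = -3 + j24, denominator = -59 + j32.
|G(j8)| = |-3 + j24| / |-59 + j32| = 24.187 / 67.119 ≈ 0.3604.

|G(j8)| ≈ 0.3604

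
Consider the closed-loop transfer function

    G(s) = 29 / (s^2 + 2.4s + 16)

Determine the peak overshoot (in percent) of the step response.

Comparing s^2 + 2.4s + 16 to s^2 + 2ζωₙs + ωₙ²: ωₙ = 4 rad/s and ζ = 2.4/(2·4) = 0.3.
%OS = 100·exp(−πζ/√(1−ζ²)) = 100·exp(−π·0.3/√(1−0.3²)) ≈ 37.2%.

%OS ≈ 37.2%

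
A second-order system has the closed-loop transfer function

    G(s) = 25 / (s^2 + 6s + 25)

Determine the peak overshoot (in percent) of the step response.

%OS ≈ 9.48%

Comparing s^2 + 6s + 25 to s^2 + 2ζωₙs + ωₙ²: ωₙ = 5 rad/s and ζ = 6/(2·5) = 0.6.
%OS = 100·exp(−πζ/√(1−ζ²)) = 100·exp(−π·0.6/√(1−0.6²)) ≈ 9.48%.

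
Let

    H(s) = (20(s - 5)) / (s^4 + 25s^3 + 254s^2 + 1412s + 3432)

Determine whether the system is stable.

The denominator s^4 + 25s^3 + 254s^2 + 1412s + 3432 factors as (s + 11)(s + 6)(s^2 + 8s + 52), giving poles at s = -11, -6, -4 ± 6j.
Since all poles lie strictly in the left half-plane, the system is stable.

stable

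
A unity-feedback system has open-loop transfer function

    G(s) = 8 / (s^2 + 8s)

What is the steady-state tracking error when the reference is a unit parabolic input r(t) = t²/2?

e_ss = ∞

G(s) has one pole at the origin.
This is a Type 1 system; Ka = lim_{s→0} s^2·G(s) = 0, so the steady-state error for a parabola input is infinite.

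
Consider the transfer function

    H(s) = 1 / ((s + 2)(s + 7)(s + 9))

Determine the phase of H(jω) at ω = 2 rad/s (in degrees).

At s = j2: numerator = 1, denominator = 54 + j182.
∠H = ∠num − ∠den = 0° − (73.474°) = -73.47°.

∠H(j2) ≈ -73.47°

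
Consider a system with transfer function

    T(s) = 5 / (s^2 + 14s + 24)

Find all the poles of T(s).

The poles are the roots of the denominator s^2 + 14s + 24 = 0.
Factoring: (s + 2)(s + 12) = 0, so s = -2 and s = -12.

s = -2, -12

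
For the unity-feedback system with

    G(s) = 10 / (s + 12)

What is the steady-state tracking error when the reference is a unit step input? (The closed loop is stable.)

G(s) has no poles at the origin.
This is a Type 0 system. Kp = lim_{s→0} G(s) = 10/12 = 5/6.
e_ss = 1/(1 + Kp) = 1/(1 + 5/6) = 6/11 ≈ 0.5455.

e_ss = 0.5455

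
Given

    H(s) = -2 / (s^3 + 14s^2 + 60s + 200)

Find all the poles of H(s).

The poles are the roots of the denominator s^3 + 14s^2 + 60s + 200 = 0.
Trying s = -10: the polynomial evaluates to 0, so (s + 10) is a factor.
Dividing out leaves s^2 + 4s + 20 = 0.
The quadratic formula then gives s = -2 ± 4j.

s = -2 + 4j, -2 - 4j, -10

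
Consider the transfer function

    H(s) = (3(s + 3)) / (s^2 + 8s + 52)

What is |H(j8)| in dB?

|H(j8)|_dB ≈ -8.10 dB

Substitute s = j8: numerator = 9 + j24, denominator = -12 + j64.
|H(j8)| = |9 + j24| / |-12 + j64| = 25.632 / 65.115 ≈ 0.3936.
In decibels: 20·log₁₀(0.3936) ≈ -8.10 dB.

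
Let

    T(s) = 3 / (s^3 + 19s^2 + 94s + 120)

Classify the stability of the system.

The denominator s^3 + 19s^2 + 94s + 120 factors as (s + 2)(s + 5)(s + 12), giving poles at s = -2, -5, -12.
Since all poles lie strictly in the left half-plane, the system is stable.

stable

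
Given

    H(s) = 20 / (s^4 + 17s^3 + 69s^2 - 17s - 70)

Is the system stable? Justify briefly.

unstable

The denominator s^4 + 17s^3 + 69s^2 - 17s - 70 factors as (s - 1)(s + 10)(s + 7)(s + 1), giving poles at s = 1, -10, -7, -1.
Since the pole(s) at s = 1 lie in the right half-plane, the system is unstable.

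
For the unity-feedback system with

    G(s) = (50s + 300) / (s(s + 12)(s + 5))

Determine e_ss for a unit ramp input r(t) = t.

e_ss = 0.2000

G(s) has one pole at the origin.
This is a Type 1 system. Kv = lim_{s→0} s·G(s) = 300/60 = 5.
e_ss = 1/Kv = 1/(5) = 1/5 ≈ 0.2000.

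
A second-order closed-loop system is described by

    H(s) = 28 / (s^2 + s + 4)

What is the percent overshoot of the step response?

Comparing s^2 + s + 4 to s^2 + 2ζωₙs + ωₙ²: ωₙ = 2 rad/s and ζ = 1/(2·2) = 0.25.
%OS = 100·exp(−πζ/√(1−ζ²)) = 100·exp(−π·0.25/√(1−0.25²)) ≈ 44.4%.

%OS ≈ 44.4%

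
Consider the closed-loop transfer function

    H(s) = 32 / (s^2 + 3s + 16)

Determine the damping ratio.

ζ = 0.375

Compare the denominator to the standard form s^2 + 2ζωₙs + ωₙ².
ωₙ² = 16, so ωₙ = 4 rad/s.
2ζωₙ = 3, so ζ = 3/(2·4) = 0.375.
With ζ = 0.375 the response is underdamped.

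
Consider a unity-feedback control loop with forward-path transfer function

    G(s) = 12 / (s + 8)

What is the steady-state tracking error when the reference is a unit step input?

G(s) has no poles at the origin.
This is a Type 0 system. Kp = lim_{s→0} G(s) = 12/8 = 3/2.
e_ss = 1/(1 + Kp) = 1/(1 + 3/2) = 2/5 ≈ 0.4000.

e_ss = 0.4000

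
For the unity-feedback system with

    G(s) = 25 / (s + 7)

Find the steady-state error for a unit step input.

e_ss = 0.2188

G(s) has no poles at the origin.
This is a Type 0 system. Kp = lim_{s→0} G(s) = 25/7.
e_ss = 1/(1 + Kp) = 1/(1 + 25/7) = 7/32 ≈ 0.2188.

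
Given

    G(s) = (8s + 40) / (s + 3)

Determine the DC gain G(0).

G(0) = 40/3 ≈ 13.33

Set s = 0: G(0) = (40) / (3) = 40/3.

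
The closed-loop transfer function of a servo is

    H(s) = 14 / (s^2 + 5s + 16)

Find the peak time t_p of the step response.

t_p ≈ 1.006 s

Comparing s^2 + 5s + 16 to s^2 + 2ζωₙs + ωₙ²: ωₙ = 4 rad/s and ζ = 5/(2·4) = 0.625.
ζωₙ = 5/2 = 2.5, so ω_d = ωₙ√(1−ζ²) = √(ωₙ² − (ζωₙ)²) = √(16 − 2.5²) = √9.75 ≈ 3.122 rad/s.
t_p = π/ω_d = π/3.122 ≈ 1.006 s.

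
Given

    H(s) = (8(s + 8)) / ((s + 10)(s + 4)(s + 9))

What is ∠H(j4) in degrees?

At s = j4: numerator = 64 + j32, denominator = -8 + j600.
∠H = ∠num − ∠den = 26.565° − (90.764°) = -64.20°.

∠H(j4) ≈ -64.20°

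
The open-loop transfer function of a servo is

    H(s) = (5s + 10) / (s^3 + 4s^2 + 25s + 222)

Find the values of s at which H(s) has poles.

s = -6, 1 + 6j, 1 - 6j

The poles are the roots of the denominator s^3 + 4s^2 + 25s + 222 = 0.
Trying s = -6: the polynomial evaluates to 0, so (s + 6) is a factor.
Dividing out leaves s^2 - 2s + 37 = 0.
The quadratic formula then gives s = 1 ± 6j.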